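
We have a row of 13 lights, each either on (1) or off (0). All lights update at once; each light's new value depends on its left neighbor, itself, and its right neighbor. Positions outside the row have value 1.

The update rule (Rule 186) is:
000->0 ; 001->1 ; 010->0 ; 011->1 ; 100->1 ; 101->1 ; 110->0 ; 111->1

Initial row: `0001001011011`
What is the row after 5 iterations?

iteration 1: 1010110110111
iteration 2: 0101101101111
iteration 3: 1011011011111
iteration 4: 0110110111111
iteration 5: 1101101111111

1101101111111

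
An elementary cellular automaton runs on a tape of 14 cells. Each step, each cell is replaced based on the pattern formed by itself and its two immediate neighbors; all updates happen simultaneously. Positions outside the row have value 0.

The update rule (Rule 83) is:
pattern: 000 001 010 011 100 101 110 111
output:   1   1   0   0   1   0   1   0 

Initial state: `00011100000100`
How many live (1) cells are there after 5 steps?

11100111111011
00111000001001
11001111110110
01110000010011
10011111101101
count of 1: 10

10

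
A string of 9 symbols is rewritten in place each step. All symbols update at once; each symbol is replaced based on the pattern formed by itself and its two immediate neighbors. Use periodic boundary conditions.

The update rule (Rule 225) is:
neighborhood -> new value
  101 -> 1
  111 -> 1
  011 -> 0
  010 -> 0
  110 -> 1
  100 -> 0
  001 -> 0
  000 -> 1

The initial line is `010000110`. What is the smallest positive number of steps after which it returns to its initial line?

3

step 1: 000110010
step 2: 110010000
step 3: 010000110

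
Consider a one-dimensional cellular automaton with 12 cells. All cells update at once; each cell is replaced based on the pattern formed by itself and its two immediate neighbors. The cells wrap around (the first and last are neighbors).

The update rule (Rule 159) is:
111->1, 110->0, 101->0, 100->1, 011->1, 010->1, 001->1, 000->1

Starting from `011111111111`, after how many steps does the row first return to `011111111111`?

12

011111111110
111111111101
111111111001
111111110111
111111100111
111111011111
111110011111
111101111111
111001111111
110111111111
100111111111
011111111111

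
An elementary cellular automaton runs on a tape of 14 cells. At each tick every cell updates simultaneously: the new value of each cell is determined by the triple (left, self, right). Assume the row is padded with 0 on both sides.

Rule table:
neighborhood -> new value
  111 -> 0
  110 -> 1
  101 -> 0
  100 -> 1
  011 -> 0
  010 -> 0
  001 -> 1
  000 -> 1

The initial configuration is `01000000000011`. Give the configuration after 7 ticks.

11111111101101

10111111111101
00000000000100
11111111111011
00000000001001
11111111110110
00000000010011
11111111101101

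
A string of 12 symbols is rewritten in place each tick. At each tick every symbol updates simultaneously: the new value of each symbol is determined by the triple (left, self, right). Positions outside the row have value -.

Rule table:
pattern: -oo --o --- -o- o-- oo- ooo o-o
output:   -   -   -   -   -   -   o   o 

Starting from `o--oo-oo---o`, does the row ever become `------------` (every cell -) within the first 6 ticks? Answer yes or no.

-----o------
------------
all cells are - at tick 2

yes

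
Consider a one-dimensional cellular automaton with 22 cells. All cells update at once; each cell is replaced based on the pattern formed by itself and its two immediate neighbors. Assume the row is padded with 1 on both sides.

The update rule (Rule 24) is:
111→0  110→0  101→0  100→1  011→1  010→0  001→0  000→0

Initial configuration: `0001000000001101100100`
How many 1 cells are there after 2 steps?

step 1: 1000100000001001010010
step 2: 0100010000000100001000
count of 1: 4

4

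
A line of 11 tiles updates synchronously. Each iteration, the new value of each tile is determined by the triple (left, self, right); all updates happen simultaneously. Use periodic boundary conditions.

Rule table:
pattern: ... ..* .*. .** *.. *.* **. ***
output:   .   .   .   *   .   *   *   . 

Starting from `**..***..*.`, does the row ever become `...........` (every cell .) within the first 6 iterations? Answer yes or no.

**..*.*...*
.*...*....*
*..........
...........
all cells are . at iteration 4

yes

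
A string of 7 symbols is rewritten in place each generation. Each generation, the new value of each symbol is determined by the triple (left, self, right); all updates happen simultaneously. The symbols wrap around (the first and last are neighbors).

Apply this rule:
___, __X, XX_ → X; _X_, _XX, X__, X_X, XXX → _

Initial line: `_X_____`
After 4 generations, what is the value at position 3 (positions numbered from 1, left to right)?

X__XXXX
X_X____
____XXX
_XXX__X
position 3 holds X

X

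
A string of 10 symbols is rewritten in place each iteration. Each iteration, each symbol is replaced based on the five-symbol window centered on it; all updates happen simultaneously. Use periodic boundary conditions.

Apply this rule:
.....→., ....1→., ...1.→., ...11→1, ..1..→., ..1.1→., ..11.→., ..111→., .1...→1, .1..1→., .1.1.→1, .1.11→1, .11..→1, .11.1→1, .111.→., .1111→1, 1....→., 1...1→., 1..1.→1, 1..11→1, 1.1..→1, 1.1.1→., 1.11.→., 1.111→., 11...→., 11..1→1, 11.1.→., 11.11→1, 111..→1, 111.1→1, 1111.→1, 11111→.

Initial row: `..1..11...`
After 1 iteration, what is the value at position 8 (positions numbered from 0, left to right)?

....1.1...
position 8 holds .

.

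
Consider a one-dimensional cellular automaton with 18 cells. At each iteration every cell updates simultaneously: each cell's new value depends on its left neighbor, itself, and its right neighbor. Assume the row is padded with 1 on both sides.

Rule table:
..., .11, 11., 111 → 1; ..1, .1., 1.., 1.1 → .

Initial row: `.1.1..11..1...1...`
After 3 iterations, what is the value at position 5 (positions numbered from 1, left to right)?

1

......11....1...1.
.1111.11.11...1...
.1111.11.11.1...1.
position 5 holds 1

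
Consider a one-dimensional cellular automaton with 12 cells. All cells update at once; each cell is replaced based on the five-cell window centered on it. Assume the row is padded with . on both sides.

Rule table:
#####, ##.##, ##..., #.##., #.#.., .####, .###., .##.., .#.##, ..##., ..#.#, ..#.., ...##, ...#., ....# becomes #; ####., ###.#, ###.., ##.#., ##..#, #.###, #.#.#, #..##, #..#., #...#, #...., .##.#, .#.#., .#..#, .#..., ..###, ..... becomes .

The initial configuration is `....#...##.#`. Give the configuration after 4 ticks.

#..#...#...#

..###..##..#
##.#...##..#
#..#..###..#
#..#...#...#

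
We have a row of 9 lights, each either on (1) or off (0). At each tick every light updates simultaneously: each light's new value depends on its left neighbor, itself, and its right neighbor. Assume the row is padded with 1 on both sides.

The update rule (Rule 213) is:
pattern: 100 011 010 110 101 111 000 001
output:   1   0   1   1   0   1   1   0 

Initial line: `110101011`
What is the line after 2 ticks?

110101100

110101001
110101100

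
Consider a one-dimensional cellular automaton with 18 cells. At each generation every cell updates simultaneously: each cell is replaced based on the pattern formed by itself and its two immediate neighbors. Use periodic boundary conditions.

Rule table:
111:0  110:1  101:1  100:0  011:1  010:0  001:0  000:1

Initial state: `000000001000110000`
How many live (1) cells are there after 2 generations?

111111100010110111
000000101001111100
count of 1: 7

7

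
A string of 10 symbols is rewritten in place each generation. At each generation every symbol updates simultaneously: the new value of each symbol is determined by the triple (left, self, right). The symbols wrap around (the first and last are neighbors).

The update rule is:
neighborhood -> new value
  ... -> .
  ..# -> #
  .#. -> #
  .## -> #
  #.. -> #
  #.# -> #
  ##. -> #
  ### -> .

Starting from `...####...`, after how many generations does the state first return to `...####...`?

6

..##..##..
.########.
##......##
.##....##.
####..####
...####...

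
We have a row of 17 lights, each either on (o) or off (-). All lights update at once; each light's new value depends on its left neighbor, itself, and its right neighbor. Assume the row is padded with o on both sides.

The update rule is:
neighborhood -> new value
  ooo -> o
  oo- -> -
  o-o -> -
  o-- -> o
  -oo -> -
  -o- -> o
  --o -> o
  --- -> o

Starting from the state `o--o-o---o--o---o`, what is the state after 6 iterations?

-ooo-ooooooooooo-
--o---ooooooooo--
oooooo-ooooooo-oo
ooooo---ooooo---o
oooo-ooo-ooo-ooo-
ooo---o---o---o--

ooo---o---o---o--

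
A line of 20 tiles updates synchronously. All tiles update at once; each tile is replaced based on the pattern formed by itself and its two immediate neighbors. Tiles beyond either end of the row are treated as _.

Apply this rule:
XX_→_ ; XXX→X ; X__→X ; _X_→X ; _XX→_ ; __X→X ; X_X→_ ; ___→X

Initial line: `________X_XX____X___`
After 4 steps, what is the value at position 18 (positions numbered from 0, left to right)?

_

XXXXXXXXX___XXXXXXXX
_XXXXXXX_XXX_XXXXXX_
X_XXXXX___X___XXXX_X
X__XXX_XXXXXXX_XX__X
position 18 holds _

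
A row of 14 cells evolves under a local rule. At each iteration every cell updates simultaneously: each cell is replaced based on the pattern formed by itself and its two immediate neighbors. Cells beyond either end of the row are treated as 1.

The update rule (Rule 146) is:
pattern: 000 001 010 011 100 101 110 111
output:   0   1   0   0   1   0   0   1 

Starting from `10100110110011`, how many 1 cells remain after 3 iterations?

6

00011000001101
10100100010000
00011010101001
count of 1: 6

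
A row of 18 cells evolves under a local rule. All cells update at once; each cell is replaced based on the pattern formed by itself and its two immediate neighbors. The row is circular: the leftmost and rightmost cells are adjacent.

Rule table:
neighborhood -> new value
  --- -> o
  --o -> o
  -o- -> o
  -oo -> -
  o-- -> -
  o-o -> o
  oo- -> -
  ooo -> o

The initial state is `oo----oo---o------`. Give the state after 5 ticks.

tick 1: ---ooo---ooo-ooooo
tick 2: -oo-o--oo-o-o-ooo-
tick 3: o--oo-o--ooooo-o--
tick 4: o-o--oo-o-ooo-oo-o
tick 5: -oo-o--ooo-o-o--o-

-oo-o--ooo-o-o--o-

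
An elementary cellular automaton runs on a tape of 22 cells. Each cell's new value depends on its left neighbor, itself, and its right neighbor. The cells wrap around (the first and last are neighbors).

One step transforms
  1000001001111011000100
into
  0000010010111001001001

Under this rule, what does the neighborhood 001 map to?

At position 5 the neighborhood is 001; the next row has 1 there.

1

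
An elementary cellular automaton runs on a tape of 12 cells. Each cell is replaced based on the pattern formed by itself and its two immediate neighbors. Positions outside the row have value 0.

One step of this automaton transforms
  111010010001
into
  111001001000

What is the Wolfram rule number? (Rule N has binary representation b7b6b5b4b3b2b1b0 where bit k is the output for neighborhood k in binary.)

216

position 1: 111 → 1  (bit 7 = 1)
position 2: 110 → 1  (bit 6 = 1)
position 3: 101 → 0  (bit 5 = 0)
position 5: 100 → 1  (bit 4 = 1)
position 0: 011 → 1  (bit 3 = 1)
position 4: 010 → 0  (bit 2 = 0)
position 6: 001 → 0  (bit 1 = 0)
position 9: 000 → 0  (bit 0 = 0)
bits b7..b0 = 11011000 = 216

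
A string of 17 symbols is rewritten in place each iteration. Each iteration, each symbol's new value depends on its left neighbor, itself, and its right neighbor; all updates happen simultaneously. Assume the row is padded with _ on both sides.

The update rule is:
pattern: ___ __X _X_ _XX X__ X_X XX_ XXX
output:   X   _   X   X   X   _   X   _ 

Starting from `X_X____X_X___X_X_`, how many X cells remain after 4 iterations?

10

iteration 1: X_XXXX_X_XXX_X_XX
iteration 2: X_X__X_X_X_X_X_XX
iteration 3: X_XX_X_X_X_X_X_XX
iteration 4: X_XX_X_X_X_X_X_XX
count of X: 10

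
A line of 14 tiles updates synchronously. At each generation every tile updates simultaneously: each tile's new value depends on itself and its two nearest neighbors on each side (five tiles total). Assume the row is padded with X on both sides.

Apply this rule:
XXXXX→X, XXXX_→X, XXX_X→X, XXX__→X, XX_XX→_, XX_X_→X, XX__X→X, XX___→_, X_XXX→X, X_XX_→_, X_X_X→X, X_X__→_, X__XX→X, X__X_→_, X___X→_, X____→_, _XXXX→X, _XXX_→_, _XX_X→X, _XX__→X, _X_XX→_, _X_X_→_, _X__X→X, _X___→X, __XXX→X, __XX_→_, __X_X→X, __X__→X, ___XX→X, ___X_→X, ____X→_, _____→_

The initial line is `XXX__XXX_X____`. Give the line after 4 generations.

XXXXXXXXXX_XXX

generation 1: XXXXXX_XX_X__X
generation 2: XXXXXX__XX_XXX
generation 3: XXXXXXXX_X_XXX
generation 4: XXXXXXXXXX_XXX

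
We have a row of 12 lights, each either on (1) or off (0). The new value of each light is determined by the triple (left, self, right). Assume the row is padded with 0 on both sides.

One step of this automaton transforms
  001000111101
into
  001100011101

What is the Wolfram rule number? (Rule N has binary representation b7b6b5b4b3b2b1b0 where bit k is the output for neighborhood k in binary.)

212

position 7: 111 → 1  (bit 7 = 1)
position 9: 110 → 1  (bit 6 = 1)
position 10: 101 → 0  (bit 5 = 0)
position 3: 100 → 1  (bit 4 = 1)
position 6: 011 → 0  (bit 3 = 0)
position 2: 010 → 1  (bit 2 = 1)
position 1: 001 → 0  (bit 1 = 0)
position 0: 000 → 0  (bit 0 = 0)
bits b7..b0 = 11010100 = 212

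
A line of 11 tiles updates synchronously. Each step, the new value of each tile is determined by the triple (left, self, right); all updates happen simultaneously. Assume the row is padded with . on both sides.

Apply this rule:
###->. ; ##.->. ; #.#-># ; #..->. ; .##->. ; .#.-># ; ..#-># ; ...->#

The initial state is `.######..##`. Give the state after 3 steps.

##.......##

#.......#..
#.#######.#
##.......##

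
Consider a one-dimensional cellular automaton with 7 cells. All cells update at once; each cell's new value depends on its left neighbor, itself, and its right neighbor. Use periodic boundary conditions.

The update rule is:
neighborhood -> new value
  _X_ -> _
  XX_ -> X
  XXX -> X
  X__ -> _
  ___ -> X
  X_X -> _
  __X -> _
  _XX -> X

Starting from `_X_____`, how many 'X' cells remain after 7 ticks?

___XXXX
_X_XXXX
___XXXX  (repeats tick 1; period 2)
tick 7: ___XXXX
count of X: 4

4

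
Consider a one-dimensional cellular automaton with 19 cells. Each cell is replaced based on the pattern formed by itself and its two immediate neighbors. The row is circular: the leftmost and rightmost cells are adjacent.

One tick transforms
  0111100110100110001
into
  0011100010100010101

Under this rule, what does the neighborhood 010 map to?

1

At position 10 the neighborhood is 010; the next row has 1 there.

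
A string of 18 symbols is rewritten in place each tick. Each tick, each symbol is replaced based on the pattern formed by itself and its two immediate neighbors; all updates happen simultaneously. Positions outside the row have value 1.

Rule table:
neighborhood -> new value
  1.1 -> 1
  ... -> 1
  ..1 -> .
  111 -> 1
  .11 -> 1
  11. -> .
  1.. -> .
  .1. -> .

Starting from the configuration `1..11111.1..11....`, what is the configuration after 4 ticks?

...1111.1...1..11.
.1.111.1..1....1.1
1.111.1.....11..11
.111.1..111.1...11

.111.1..111.1...11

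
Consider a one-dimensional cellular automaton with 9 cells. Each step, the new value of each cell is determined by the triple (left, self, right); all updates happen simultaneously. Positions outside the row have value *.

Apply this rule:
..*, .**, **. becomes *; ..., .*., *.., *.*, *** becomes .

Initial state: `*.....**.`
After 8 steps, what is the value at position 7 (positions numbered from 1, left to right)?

*....***.
*...**.*.
*..***...
*.**.*..*
*.**...**
*.**..**.
*.**.***.
*.**.*.*.
position 7 holds .

.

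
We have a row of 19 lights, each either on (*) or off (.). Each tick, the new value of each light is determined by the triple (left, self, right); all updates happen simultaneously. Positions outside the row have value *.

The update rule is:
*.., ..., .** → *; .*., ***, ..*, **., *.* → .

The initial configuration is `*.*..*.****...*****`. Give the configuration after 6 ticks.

.*........**.*...*.

...*...*...**.*....
**..**..**.*...***.
..*.*.*.*...**.*...
*........**.*...**.
.*******.*...**.*..
.*........**.*...*.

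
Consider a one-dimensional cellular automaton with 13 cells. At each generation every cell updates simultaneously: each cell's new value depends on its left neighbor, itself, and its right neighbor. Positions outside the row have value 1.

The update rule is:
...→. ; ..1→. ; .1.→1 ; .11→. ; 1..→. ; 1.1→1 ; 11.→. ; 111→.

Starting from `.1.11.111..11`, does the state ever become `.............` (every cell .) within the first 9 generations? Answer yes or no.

111..1.......
.....1.......
.....1.......  (fixed point — unchanged through generation 9)
generation 9 is .....1......., still not uniform .

no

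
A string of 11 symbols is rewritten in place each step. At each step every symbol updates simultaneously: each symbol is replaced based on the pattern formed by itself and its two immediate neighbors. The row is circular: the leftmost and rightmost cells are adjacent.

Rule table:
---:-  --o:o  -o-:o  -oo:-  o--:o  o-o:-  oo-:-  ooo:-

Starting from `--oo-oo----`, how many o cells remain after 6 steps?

2

-o-----o---
ooo---ooo--
---o-o---oo
o-oo-oo-o--
o-------ooo
-o-----o---
count of o: 2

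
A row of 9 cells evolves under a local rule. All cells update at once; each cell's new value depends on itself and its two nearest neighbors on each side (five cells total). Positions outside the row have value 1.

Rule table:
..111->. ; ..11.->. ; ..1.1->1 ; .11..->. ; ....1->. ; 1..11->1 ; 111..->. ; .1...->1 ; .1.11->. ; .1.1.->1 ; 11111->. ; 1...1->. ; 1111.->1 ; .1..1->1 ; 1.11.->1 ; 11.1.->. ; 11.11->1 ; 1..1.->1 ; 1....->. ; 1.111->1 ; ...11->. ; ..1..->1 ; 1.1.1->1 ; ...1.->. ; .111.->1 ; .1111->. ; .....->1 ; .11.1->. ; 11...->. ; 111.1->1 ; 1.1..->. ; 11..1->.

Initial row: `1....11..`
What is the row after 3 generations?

.1..1....

........1
..1111...
.1..1....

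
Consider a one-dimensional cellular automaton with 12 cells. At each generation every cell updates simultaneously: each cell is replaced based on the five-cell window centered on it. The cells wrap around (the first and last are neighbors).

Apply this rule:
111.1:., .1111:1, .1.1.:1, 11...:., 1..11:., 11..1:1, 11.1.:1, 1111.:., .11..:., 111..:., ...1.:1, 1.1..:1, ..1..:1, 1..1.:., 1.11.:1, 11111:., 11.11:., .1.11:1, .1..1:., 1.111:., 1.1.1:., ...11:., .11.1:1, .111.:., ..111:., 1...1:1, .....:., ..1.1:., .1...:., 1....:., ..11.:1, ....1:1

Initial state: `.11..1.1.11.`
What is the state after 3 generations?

generation 1: .1.1..1.11.1
generation 2: 1.11...1111.
generation 3: .11..1..1..1

.11..1..1..1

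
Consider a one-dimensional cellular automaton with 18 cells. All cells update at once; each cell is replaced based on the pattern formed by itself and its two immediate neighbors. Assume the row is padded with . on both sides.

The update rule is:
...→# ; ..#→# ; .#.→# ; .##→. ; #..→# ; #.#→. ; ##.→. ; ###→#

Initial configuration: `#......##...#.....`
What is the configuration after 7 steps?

#..........##.####

step 1: #######..#########
step 2: .#####.##.#######.
step 3: #.###......#####.#
step 4: #..#.######.###..#
step 5: ####..####...#.###
step 6: .##.##.##.####..#.
step 7: #..........##.####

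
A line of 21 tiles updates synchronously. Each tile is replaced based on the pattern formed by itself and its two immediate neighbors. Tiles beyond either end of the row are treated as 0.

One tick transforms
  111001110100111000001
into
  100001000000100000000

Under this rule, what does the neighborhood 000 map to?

0

At position 16 the neighborhood is 000; the next row has 0 there.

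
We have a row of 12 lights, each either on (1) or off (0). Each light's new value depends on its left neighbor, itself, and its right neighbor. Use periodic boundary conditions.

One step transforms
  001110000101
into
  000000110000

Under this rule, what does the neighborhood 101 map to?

0

At position 10 the neighborhood is 101; the next row has 0 there.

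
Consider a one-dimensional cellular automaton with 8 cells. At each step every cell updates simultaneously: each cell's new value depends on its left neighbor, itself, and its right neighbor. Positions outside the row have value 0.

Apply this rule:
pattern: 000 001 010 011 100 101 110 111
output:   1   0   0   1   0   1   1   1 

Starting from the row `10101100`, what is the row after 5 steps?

01111110

01011101
00111110
10111110
01111110
01111110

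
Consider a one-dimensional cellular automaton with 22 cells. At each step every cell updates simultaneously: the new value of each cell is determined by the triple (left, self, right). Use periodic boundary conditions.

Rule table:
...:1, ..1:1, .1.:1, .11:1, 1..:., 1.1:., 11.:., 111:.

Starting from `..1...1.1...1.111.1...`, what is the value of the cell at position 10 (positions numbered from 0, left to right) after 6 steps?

.

111.111.1.111.1...1.11
....1...1.1...1.111.1.
11111.111.1.111.1...1.
1.....1...1.1...1.111.
1.11111.111.1.111.1...
1.1.....1...1.1...1.11
position 10 holds .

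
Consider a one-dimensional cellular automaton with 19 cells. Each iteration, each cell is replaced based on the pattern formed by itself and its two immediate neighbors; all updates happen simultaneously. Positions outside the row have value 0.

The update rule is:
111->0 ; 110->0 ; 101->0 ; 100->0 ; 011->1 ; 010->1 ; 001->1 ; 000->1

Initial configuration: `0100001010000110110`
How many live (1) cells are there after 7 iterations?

13

iteration 1: 1101111010111100100
iteration 2: 1001000010100001101
iteration 3: 1011011110101111001
iteration 4: 1010010000101000011
iteration 5: 1010110111101011110
iteration 6: 1010100100001010000
iteration 7: 1010101101111010111
count of 1: 13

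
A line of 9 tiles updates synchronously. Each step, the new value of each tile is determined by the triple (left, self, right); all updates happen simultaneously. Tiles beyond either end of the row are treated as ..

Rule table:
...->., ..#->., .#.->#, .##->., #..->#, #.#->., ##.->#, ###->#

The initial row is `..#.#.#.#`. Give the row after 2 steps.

..#.#.#.#  (fixed point — unchanged through step 2)

..#.#.#.#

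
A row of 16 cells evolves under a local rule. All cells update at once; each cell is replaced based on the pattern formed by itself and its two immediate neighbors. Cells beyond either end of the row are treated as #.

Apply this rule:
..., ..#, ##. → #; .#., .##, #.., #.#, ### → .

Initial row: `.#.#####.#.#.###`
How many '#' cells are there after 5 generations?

generation 1: .......#........
generation 2: .######..#######
generation 3: ......#.#.......
generation 4: .#####....######
generation 5: .....#.###......
count of #: 4

4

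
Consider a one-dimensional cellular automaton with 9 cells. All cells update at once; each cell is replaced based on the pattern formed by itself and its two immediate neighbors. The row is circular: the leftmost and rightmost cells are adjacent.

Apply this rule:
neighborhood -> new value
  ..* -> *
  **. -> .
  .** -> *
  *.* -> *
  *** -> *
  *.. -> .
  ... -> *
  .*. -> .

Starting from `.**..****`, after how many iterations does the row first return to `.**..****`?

9

iteration 1: **..****.
iteration 2: *..****.*
iteration 3: ..****.**
iteration 4: .****.**.
iteration 5: ****.**..
iteration 6: ***.**..*
iteration 7: **.**..**
iteration 8: *.**..***
iteration 9: .**..****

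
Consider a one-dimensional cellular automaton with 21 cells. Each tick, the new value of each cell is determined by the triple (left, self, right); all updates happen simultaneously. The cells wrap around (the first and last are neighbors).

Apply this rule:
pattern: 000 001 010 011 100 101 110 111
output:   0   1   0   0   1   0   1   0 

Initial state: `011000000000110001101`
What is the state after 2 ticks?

tick 1: 001100000001011010100
tick 2: 010110000010001000010

010110000010001000010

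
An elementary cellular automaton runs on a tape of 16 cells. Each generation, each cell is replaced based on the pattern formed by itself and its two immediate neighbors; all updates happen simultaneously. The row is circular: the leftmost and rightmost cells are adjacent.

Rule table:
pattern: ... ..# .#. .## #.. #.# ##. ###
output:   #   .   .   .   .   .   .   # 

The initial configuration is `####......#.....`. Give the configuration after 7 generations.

.##......##.....

.##..####...###.
......##..#..#..
#####..........#
####..########..
.##....######...
....##..####..##
.##......##.....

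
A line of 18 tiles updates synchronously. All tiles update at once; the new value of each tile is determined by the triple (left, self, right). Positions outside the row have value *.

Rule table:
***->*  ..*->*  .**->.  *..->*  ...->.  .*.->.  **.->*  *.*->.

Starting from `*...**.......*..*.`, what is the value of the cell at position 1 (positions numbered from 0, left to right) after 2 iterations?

*

**.*.**.....*.**..
**....**...*...***
position 1 holds *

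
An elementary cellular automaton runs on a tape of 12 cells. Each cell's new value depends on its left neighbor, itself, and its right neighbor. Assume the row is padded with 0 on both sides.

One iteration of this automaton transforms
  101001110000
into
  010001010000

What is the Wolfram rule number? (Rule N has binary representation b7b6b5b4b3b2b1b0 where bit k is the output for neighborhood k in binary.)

104

position 6: 111 → 0  (bit 7 = 0)
position 7: 110 → 1  (bit 6 = 1)
position 1: 101 → 1  (bit 5 = 1)
position 3: 100 → 0  (bit 4 = 0)
position 5: 011 → 1  (bit 3 = 1)
position 0: 010 → 0  (bit 2 = 0)
position 4: 001 → 0  (bit 1 = 0)
position 9: 000 → 0  (bit 0 = 0)
bits b7..b0 = 01101000 = 104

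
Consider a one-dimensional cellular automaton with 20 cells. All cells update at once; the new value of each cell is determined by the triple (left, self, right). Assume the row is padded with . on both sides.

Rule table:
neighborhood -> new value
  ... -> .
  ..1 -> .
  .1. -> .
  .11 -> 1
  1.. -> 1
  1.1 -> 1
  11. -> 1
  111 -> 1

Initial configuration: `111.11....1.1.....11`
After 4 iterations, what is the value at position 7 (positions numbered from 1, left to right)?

1111111....1.1....11
11111111....1.1...11
111111111....1.1..11
1111111111....1.1.11
position 7 holds 1

1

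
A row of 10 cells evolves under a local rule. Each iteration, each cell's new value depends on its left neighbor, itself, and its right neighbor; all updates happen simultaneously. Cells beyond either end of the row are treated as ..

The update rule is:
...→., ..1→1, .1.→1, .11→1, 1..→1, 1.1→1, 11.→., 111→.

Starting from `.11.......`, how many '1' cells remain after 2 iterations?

11.1......
1.111.....
count of 1: 4

4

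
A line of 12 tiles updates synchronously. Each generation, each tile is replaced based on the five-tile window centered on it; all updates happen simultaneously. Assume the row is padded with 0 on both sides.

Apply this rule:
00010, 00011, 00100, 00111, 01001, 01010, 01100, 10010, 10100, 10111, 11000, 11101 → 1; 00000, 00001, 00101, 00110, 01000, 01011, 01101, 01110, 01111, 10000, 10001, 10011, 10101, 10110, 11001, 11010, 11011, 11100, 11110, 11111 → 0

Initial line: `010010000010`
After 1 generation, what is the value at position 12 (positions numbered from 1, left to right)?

0

111110000110
position 12 holds 0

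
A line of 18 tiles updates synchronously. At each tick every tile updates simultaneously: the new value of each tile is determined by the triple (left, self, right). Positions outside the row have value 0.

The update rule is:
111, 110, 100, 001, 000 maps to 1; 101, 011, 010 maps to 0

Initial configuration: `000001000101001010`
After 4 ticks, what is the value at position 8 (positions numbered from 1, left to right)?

tick 1: 111110111000110001
tick 2: 011110011111011110
tick 3: 101111101111001111
tick 4: 000111100111110111
position 8 holds 0

0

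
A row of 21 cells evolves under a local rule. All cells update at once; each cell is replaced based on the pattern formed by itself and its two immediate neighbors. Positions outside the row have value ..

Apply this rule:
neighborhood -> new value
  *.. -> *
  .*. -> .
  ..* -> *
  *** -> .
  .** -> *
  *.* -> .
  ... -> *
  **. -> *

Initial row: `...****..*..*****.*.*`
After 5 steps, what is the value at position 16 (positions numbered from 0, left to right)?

****..***.***...*....
*..****.*.*.****.****
.***..*.....*..*.*..*
**.***.*****.**...**.
**.*.*.*...*.********
position 16 holds *

*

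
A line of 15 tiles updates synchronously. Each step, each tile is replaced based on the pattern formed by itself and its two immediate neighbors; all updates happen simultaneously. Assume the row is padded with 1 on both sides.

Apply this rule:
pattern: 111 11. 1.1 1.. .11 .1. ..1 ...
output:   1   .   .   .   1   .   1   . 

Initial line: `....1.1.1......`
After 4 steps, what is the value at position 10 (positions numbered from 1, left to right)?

.

...1..........1
..1..........11
.1..........111
...........1111
position 10 holds .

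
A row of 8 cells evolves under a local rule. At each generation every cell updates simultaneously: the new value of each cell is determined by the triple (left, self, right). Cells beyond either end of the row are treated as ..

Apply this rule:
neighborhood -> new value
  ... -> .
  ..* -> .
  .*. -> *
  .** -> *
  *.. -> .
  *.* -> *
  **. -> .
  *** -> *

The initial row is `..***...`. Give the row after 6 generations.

..*.....

..**....
..*.....
..*.....  (fixed point — unchanged through generation 6)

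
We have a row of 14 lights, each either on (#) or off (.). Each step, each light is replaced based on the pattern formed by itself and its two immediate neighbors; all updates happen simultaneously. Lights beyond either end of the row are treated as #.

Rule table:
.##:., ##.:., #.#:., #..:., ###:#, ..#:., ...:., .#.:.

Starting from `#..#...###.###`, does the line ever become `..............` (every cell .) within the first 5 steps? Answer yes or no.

........#...##
.............#
..............
all cells are . at step 3

yes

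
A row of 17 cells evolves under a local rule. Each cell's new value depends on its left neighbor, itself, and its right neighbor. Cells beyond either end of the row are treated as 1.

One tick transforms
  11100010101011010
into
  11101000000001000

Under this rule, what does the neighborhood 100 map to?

0

At position 3 the neighborhood is 100; the next row has 0 there.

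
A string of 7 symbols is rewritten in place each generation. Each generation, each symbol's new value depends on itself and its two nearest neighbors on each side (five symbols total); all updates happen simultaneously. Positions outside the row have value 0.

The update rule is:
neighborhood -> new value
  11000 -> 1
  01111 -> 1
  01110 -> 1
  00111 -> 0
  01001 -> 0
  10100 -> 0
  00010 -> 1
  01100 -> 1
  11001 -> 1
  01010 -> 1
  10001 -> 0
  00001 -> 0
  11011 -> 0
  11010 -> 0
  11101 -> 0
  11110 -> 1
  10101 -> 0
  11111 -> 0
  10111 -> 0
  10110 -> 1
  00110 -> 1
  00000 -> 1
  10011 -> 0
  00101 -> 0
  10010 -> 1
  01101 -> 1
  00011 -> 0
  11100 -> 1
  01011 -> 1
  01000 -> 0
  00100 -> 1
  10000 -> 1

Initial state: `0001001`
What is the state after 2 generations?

1011011
0111011

0111011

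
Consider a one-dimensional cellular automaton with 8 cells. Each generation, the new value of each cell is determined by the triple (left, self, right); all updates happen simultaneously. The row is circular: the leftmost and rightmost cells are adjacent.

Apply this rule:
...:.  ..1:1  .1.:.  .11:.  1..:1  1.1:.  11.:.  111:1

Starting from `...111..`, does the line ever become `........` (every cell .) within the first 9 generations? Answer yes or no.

yes

..1.1.1.
.1.....1
..1...1.
.1.1.1.1
........
all cells are . at generation 5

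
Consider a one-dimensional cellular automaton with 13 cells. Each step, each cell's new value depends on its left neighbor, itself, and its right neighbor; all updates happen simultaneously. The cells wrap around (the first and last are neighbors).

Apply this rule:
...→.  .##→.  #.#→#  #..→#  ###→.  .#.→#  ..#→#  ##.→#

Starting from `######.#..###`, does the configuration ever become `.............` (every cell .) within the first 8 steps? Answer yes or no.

no

.....#####...
....#....##..
...###..#.##.
..#..#####.##
#####....##.#
....##..#.##.
...#.#####.##
#.###....##.#
step 8 is #.###....##.#, still not uniform .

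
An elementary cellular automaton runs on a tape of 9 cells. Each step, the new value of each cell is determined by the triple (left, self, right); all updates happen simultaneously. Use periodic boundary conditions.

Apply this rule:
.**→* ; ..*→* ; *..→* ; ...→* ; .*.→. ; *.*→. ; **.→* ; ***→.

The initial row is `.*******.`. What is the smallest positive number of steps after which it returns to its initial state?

2

step 1: **.....**
step 2: .*******.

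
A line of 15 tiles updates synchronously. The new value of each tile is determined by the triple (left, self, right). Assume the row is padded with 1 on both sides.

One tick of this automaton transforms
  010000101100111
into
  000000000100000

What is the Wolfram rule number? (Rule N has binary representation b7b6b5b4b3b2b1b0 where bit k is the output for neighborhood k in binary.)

position 13: 111 → 0  (bit 7 = 0)
position 9: 110 → 1  (bit 6 = 1)
position 0: 101 → 0  (bit 5 = 0)
position 2: 100 → 0  (bit 4 = 0)
position 8: 011 → 0  (bit 3 = 0)
position 1: 010 → 0  (bit 2 = 0)
position 5: 001 → 0  (bit 1 = 0)
position 3: 000 → 0  (bit 0 = 0)
bits b7..b0 = 01000000 = 64

64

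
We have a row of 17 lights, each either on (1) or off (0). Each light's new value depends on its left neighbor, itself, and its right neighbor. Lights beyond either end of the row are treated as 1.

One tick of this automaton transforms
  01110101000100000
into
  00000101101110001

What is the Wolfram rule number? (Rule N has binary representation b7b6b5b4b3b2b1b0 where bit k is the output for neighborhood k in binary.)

position 2: 111 → 0  (bit 7 = 0)
position 3: 110 → 0  (bit 6 = 0)
position 0: 101 → 0  (bit 5 = 0)
position 8: 100 → 1  (bit 4 = 1)
position 1: 011 → 0  (bit 3 = 0)
position 5: 010 → 1  (bit 2 = 1)
position 10: 001 → 1  (bit 1 = 1)
position 9: 000 → 0  (bit 0 = 0)
bits b7..b0 = 00010110 = 22

22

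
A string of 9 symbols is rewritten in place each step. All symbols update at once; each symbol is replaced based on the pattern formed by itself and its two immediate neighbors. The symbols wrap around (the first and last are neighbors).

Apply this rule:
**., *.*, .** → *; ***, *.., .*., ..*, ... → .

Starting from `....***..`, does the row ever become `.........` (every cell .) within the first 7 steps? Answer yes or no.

yes

step 1: ....*.*..
step 2: .....*...
step 3: .........
all cells are . at step 3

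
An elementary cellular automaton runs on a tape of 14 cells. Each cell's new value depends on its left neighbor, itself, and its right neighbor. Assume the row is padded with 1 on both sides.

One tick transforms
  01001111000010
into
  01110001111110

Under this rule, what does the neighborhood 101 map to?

0

At position 0 the neighborhood is 101; the next row has 0 there.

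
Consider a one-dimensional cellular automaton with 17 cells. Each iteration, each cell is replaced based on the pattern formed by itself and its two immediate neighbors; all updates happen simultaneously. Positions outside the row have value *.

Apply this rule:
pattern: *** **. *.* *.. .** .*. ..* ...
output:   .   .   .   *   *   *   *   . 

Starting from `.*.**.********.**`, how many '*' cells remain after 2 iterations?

iteration 1: .*.*..*........*.
iteration 2: .*.*****......**.
count of *: 8

8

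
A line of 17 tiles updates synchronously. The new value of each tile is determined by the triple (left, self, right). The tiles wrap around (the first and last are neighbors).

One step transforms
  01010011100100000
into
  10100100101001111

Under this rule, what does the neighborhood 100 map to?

At position 4 the neighborhood is 100; the next row has 0 there.

0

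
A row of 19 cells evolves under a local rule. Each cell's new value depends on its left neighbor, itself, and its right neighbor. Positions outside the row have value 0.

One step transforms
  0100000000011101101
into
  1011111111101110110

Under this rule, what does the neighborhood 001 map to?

At position 0 the neighborhood is 001; the next row has 1 there.

1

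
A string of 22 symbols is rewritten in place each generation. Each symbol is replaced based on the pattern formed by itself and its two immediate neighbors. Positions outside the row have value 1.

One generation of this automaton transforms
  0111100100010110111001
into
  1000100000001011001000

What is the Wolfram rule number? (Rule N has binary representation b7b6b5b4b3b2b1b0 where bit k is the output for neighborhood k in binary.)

96

position 2: 111 → 0  (bit 7 = 0)
position 4: 110 → 1  (bit 6 = 1)
position 0: 101 → 1  (bit 5 = 1)
position 5: 100 → 0  (bit 4 = 0)
position 1: 011 → 0  (bit 3 = 0)
position 7: 010 → 0  (bit 2 = 0)
position 6: 001 → 0  (bit 1 = 0)
position 9: 000 → 0  (bit 0 = 0)
bits b7..b0 = 01100000 = 96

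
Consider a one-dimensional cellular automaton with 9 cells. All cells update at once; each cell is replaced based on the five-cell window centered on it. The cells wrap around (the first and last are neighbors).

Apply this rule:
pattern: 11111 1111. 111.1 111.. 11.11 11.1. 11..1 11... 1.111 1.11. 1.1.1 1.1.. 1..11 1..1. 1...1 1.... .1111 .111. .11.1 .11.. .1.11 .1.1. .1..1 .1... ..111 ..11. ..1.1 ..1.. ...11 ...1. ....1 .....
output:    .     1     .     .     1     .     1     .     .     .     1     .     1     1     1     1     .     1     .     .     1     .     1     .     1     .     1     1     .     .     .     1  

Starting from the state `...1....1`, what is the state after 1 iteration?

.1.1.1..1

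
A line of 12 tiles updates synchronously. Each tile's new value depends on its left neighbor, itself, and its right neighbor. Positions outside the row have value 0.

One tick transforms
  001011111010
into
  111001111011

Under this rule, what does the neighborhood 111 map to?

1

At position 5 the neighborhood is 111; the next row has 1 there.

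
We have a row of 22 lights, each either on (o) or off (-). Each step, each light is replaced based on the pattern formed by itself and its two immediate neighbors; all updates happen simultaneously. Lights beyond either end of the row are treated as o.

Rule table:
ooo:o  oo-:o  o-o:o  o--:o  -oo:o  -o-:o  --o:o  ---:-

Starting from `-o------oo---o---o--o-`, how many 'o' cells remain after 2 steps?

ooo----oooo-ooo-oooooo
oooo--oooooooooooooooo
count of o: 20

20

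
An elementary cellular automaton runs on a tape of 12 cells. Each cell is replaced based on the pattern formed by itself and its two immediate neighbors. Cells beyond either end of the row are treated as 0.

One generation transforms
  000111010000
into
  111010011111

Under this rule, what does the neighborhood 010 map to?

At position 7 the neighborhood is 010; the next row has 1 there.

1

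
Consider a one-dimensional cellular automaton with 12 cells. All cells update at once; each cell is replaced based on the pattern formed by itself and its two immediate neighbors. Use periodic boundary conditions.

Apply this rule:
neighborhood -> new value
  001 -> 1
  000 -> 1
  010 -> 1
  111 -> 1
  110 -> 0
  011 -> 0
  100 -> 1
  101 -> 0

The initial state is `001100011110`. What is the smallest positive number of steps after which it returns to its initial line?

5

110011101101
101101000000
100001111111
011110111111
001100011110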